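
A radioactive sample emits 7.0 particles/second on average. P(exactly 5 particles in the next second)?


Poisson(λ=7.0): P(X=5) = e^(-λ)×λ^k/k!
= e^(-7.0) × 7.0^5 / 5!
≈ 0.0009118819656 × 16807 / 120 ≈ 0.127717

P(X=5) ≈ 0.127717 ≈ 12.77%


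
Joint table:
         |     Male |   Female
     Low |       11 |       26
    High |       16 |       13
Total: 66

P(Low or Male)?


P(Low∨Male) = P(Low) + P(Male) - P(Low∧Male)
= (37 + 27 - 11)/66 = 53/66

P = 53/66 ≈ 80.30%


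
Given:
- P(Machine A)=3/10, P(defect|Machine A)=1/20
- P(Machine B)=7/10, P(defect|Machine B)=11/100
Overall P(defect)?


P(B) = Σ P(B|Aᵢ)×P(Aᵢ)
  1/20×3/10 = 3/200
  11/100×7/10 = 77/1000
Sum = 23/250

P(defect) = 23/250 ≈ 9.20%


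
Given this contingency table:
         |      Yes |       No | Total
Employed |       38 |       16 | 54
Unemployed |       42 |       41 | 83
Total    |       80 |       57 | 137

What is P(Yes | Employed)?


P(Yes | Employed) = 38/(38+16) = 38/54 = 19/27

P(Yes|Employed) = 19/27 ≈ 70.37%


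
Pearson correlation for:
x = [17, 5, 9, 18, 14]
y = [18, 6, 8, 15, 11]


n=5, Σx=63, Σy=58, Σxy=832, Σx²=915, Σy²=770
r = (5×832 - 63×58)/√((5×915 - 63²)(5×770 - 58²))
= 506/√(606×486) = 506/√294516 ≈ 506/542.6933 ≈ 0.9324

r ≈ 0.9324


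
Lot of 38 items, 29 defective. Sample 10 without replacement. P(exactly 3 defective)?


Hypergeometric: C(29,3)×C(9,7)/C(38,10)
= 3654×36/472733756 = 1134/4075291

P(X=3) = 1134/4075291 ≈ 0.03%


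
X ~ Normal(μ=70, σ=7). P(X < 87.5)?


z = (87.5-70)/7 = 2.5
P(Z < 2.5) = 0.9938

P(X < 87.5) ≈ 0.9938


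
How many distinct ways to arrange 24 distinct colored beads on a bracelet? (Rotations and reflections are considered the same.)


Free circular arrangements: rotations and reflections both identified.
(n-1)!/2 = 23!/2 = 25852016738884976640000/2 = 12926008369442488320000

12926008369442488320000


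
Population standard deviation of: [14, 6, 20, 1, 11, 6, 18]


Mean = 76/7
  (14-76/7)²=484/49
  (6-76/7)²=1156/49
  (20-76/7)²=4096/49
  (1-76/7)²=4761/49
  (11-76/7)²=1/49
  (6-76/7)²=1156/49
  (18-76/7)²=2500/49
Σ(x-μ)² = 2022/7
σ² = (2022/7)/7 = 2022/49

σ = √(2022/49) ≈ 6.4238


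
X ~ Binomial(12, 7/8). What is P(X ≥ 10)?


P(X ≥ 10) = Σ P(X=i) for i=10..12
P(X=10) = 9321683217/34359738368
P(X=11) = 5931980229/17179869184
P(X=12) = 13841287201/68719476736
Sum = 56212574551/68719476736

P(X ≥ 10) = 56212574551/68719476736 ≈ 81.80%


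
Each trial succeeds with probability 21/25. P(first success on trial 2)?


Geometric: P(X=2) = (1-p)^(k-1)×p = (4/25)^1×21/25 = 84/625

P(X=2) = 84/625 ≈ 13.44%


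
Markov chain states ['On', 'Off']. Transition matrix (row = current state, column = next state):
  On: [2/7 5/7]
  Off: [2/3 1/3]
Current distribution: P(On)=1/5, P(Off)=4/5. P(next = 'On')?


P(next=On) = Σᵢ P(now=i)×P(i→On)
= 1/5×2/7 + 4/5×2/3
= 2/35 + 8/15 = 62/105

P = 62/105 ≈ 0.5905


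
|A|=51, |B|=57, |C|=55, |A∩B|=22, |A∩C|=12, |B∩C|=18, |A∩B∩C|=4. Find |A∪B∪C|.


|A∪B∪C| = 51+57+55-22-12-18+4 = 115

|A∪B∪C| = 115


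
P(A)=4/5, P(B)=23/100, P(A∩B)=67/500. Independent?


P(A)×P(B) = 23/125
P(A∩B) = 67/500
Not equal → NOT independent

No, not independent


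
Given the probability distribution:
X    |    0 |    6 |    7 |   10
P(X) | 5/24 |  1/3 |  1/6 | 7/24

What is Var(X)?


E[X] = 73/12
E[X²] = 148/3
Var(X) = E[X²] - (E[X])² = 148/3 - 5329/144 = 1775/144

Var(X) = 1775/144 ≈ 12.3264


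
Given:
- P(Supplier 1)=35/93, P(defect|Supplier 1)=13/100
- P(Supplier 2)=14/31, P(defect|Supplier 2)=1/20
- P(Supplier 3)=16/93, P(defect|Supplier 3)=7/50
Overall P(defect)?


P(B) = Σ P(B|Aᵢ)×P(Aᵢ)
  13/100×35/93 = 91/1860
  1/20×14/31 = 7/310
  7/50×16/93 = 56/2325
Sum = 889/9300

P(defect) = 889/9300 ≈ 9.56%


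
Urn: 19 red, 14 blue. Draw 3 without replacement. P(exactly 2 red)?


Hypergeometric: C(19,2)×C(14,1)/C(33,3)
= 171×14/5456 = 1197/2728

P(X=2) = 1197/2728 ≈ 43.88%


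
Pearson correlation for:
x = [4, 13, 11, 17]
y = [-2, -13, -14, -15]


n=4, Σx=45, Σy=-44, Σxy=-586, Σx²=595, Σy²=594
r = (4×(-586) - 45×(-44))/√((4×595 - 45²)(4×594 - (-44)²))
= -364/√(355×440) = -364/√156200 ≈ -364/395.2215 ≈ -0.9210

r ≈ -0.9210


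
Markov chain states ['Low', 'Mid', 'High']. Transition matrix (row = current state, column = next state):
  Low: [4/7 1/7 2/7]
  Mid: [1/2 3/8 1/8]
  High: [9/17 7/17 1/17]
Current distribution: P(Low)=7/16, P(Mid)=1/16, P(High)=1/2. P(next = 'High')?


P(next=High) = Σᵢ P(now=i)×P(i→High)
= 7/16×2/7 + 1/16×1/8 + 1/2×1/17
= 1/8 + 1/128 + 1/34 = 353/2176

P = 353/2176 ≈ 0.1622


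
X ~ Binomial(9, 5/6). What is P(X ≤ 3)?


P(X ≤ 3) = Σ P(X=i) for i=0..3
P(X=0) = 1/10077696
P(X=1) = 5/1119744
P(X=2) = 25/279936
P(X=3) = 875/839808
Sum = 5723/5038848

P(X ≤ 3) = 5723/5038848 ≈ 0.11%


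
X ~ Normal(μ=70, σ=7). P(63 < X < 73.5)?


z₁=(63-70)/7=-1.0, z₂=(73.5-70)/7=0.5
P = Φ(0.5) - Φ(-1.0) = 0.691462 - 0.158655 = 0.532807 ≈ 0.5328

P(63 < X < 73.5) ≈ 0.5328


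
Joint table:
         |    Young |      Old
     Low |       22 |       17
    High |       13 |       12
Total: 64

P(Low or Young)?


P(Low∨Young) = P(Low) + P(Young) - P(Low∧Young)
= (39 + 35 - 22)/64 = 52/64 = 13/16

P = 13/16 ≈ 81.25%


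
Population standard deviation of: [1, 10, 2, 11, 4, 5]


Mean = 33/6 = 11/2
  (1-11/2)²=81/4
  (10-11/2)²=81/4
  (2-11/2)²=49/4
  (11-11/2)²=121/4
  (4-11/2)²=9/4
  (5-11/2)²=1/4
Σ(x-μ)² = 171/2
σ² = (171/2)/6 = 57/4

σ = √(57/4) ≈ 3.7749


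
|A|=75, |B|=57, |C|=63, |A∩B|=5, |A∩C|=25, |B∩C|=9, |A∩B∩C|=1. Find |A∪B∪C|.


|A∪B∪C| = 75+57+63-5-25-9+1 = 157

|A∪B∪C| = 157


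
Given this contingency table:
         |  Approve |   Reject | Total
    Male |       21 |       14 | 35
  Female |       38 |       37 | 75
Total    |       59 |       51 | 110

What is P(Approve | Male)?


P(Approve | Male) = 21/(21+14) = 21/35 = 3/5

P(Approve|Male) = 3/5 ≈ 60.00%


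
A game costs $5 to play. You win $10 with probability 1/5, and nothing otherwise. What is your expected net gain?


E[gain] = (10-5)×1/5 + (-5)×4/5
= 1 - 4 = -3

Expected net gain = $-3 ≈ $-3.00


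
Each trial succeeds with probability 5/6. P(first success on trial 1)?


Geometric: P(X=1) = (1-p)^(k-1)×p = (1/6)^0×5/6 = 5/6

P(X=1) = 5/6 ≈ 83.33%


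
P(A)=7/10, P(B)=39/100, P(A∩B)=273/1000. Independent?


P(A)×P(B) = 273/1000
P(A∩B) = 273/1000
Equal ✓ → Independent

Yes, independent


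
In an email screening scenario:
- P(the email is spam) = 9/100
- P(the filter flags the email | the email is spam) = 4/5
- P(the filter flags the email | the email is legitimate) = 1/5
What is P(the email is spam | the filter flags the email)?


Using Bayes' theorem:
P(A|B) = P(B|A)·P(A) / P(B)

P(the filter flags the email) = 4/5 × 9/100 + 1/5 × 91/100
= 9/125 + 91/500 = 127/500

P(the email is spam|the filter flags the email) = (9/125) / (127/500) = 36/127

P(the email is spam|the filter flags the email) = 36/127 ≈ 28.35%


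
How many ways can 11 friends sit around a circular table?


Circular arrangements of 11 distinct objects: fix one position to break rotational symmetry.
(n-1)! = 10! = 3628800

3628800


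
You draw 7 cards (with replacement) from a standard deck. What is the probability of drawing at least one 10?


P(not a 10) = 48/52 = 12/13
P(none in 7 draws) = (12/13)^7 = 35831808/62748517
P(≥1 10) = 1 - 35831808/62748517 = 26916709/62748517

P = 26916709/62748517 ≈ 42.90%


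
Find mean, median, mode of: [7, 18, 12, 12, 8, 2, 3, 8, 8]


Sorted: [2, 3, 7, 8, 8, 8, 12, 12, 18]
Mean = 78/9 = 26/3
Median = 8
Freq: {7: 1, 18: 1, 12: 2, 8: 3, 2: 1, 3: 1}
Mode: [8]

Mean=26/3, Median=8, Mode=8


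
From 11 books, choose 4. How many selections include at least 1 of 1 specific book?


Complement: C(11,4) - C(10,4) = 330 - 210 = 120

120


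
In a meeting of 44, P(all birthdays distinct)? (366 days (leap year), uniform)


P(all different) = Π(366-i)/366 for i=0..43
= (366/366)×(365/366)×...×(323/366)
= 0.067633

P ≈ 0.0676 ≈ 6.76%


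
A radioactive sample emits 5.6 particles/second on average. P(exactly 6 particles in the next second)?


Poisson(λ=5.6): P(X=6) = e^(-λ)×λ^k/k!
= e^(-5.6) × 5.6^6 / 6!
≈ 0.003697863716 × 30840.979456 / 720 ≈ 0.158397

P(X=6) ≈ 0.158397 ≈ 15.84%


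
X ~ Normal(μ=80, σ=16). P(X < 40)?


z = (40-80)/16 = -2.5
P(Z < -2.5) = 0.0062

P(X < 40) ≈ 0.0062


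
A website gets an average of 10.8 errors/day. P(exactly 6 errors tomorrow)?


Poisson(λ=10.8): P(X=6) = e^(-λ)×λ^k/k!
= e^(-10.8) × 10.8^6 / 6!
≈ 2.039950341e-05 × 1586874.32294 / 720 ≈ 0.044960

P(X=6) ≈ 0.044960 ≈ 4.50%


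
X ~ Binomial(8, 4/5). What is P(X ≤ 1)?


P(X ≤ 1) = Σ P(X=i) for i=0..1
P(X=0) = 1/390625
P(X=1) = 32/390625
Sum = 33/390625

P(X ≤ 1) = 33/390625 ≈ 0.01%


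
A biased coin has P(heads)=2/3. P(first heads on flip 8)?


Geometric: P(X=8) = (1-p)^(k-1)×p = (1/3)^7×2/3 = 2/6561

P(X=8) = 2/6561 ≈ 0.03%


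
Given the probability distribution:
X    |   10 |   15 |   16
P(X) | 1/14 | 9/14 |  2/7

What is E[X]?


E[X] = Σ x·P(X=x)
= (10)×(1/14) + (15)×(9/14) + (16)×(2/7)
= 209/14

E[X] = 209/14


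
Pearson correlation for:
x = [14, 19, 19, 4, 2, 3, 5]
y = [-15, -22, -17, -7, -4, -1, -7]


n=7, Σx=66, Σy=-73, Σxy=-1025, Σx²=972, Σy²=1113
r = (7×(-1025) - 66×(-73))/√((7×972 - 66²)(7×1113 - (-73)²))
= -2357/√(2448×2462) = -2357/√6026976 ≈ -2357/2454.9900 ≈ -0.9601

r ≈ -0.9601


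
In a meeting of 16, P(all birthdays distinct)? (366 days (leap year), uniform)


P(all different) = Π(366-i)/366 for i=0..15
= (366/366)×(365/366)×...×(351/366)
= 0.717059

P ≈ 0.7171 ≈ 71.71%


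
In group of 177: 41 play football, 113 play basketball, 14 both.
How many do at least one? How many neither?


|A∪B| = 41+113-14 = 140
Neither = 177-140 = 37

At least one: 140; Neither: 37


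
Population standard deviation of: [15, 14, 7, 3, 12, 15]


Mean = 66/6 = 11
  (15-11)²=16
  (14-11)²=9
  (7-11)²=16
  (3-11)²=64
  (12-11)²=1
  (15-11)²=16
Σ(x-μ)² = 122
σ² = 122/6 = 61/3

σ = √(61/3) ≈ 4.5092


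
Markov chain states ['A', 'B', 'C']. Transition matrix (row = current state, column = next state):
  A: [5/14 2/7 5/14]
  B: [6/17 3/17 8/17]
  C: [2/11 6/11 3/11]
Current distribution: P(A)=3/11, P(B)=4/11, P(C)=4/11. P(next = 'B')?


P(next=B) = Σᵢ P(now=i)×P(i→B)
= 3/11×2/7 + 4/11×3/17 + 4/11×6/11
= 6/77 + 12/187 + 24/121 = 4902/14399

P = 4902/14399 ≈ 0.3404


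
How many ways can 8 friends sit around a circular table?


Circular arrangements of 8 distinct objects: fix one position to break rotational symmetry.
(n-1)! = 7! = 5040

5040


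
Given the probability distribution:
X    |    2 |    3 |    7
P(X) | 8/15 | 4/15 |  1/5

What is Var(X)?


E[X] = 49/15
E[X²] = 43/3
Var(X) = E[X²] - (E[X])² = 43/3 - 2401/225 = 824/225

Var(X) = 824/225 ≈ 3.6622


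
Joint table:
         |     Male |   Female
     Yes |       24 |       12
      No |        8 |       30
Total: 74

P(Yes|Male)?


P(Yes|Male) = 24/(24+8) = 24/32 = 3/4

P = 3/4 ≈ 75.00%


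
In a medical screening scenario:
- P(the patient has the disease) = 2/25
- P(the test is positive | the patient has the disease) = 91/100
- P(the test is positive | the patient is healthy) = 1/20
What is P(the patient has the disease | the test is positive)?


Using Bayes' theorem:
P(A|B) = P(B|A)·P(A) / P(B)

P(the test is positive) = 91/100 × 2/25 + 1/20 × 23/25
= 91/1250 + 23/500 = 297/2500

P(the patient has the disease|the test is positive) = (91/1250) / (297/2500) = 182/297

P(the patient has the disease|the test is positive) = 182/297 ≈ 61.28%


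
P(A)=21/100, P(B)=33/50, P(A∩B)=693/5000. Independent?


P(A)×P(B) = 693/5000
P(A∩B) = 693/5000
Equal ✓ → Independent

Yes, independent


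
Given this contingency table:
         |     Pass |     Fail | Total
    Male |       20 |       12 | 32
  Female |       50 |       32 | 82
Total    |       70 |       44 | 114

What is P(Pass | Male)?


P(Pass | Male) = 20/(20+12) = 20/32 = 5/8

P(Pass|Male) = 5/8 ≈ 62.50%


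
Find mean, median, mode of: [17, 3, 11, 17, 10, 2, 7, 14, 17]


Sorted: [2, 3, 7, 10, 11, 14, 17, 17, 17]
Mean = 98/9
Median = 11
Freq: {17: 3, 3: 1, 11: 1, 10: 1, 2: 1, 7: 1, 14: 1}
Mode: [17]

Mean=98/9, Median=11, Mode=17


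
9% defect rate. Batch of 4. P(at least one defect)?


P(all good) = (91/100)^4 = 68574961/100000000
P(≥1 defect) = 31425039/100000000

P = 31425039/100000000 ≈ 31.43%


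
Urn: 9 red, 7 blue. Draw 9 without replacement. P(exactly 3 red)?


Hypergeometric: C(9,3)×C(7,6)/C(16,9)
= 84×7/11440 = 147/2860

P(X=3) = 147/2860 ≈ 5.14%


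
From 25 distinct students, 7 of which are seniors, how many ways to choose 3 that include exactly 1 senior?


Choose 1 of the 7 seniors and 2 of the other 18 students:
C(7,1)×C(18,2) = 7×153 = 1071

1071


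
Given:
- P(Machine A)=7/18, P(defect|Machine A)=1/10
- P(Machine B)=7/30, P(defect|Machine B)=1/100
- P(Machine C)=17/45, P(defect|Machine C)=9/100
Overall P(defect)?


P(B) = Σ P(B|Aᵢ)×P(Aᵢ)
  1/10×7/18 = 7/180
  1/100×7/30 = 7/3000
  9/100×17/45 = 17/500
Sum = 677/9000

P(defect) = 677/9000 ≈ 7.52%


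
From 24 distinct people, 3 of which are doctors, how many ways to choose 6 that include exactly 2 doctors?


Choose 2 of the 3 doctors and 4 of the other 21 people:
C(3,2)×C(21,4) = 3×5985 = 17955

17955


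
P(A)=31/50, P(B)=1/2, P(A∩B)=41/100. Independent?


P(A)×P(B) = 31/100
P(A∩B) = 41/100
Not equal → NOT independent

No, not independent


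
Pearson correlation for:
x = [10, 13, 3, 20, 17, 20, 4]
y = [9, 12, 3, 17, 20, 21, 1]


n=7, Σx=87, Σy=83, Σxy=1359, Σx²=1383, Σy²=1365
r = (7×1359 - 87×83)/√((7×1383 - 87²)(7×1365 - 83²))
= 2292/√(2112×2666) = 2292/√5630592 ≈ 2292/2372.8868 ≈ 0.9659

r ≈ 0.9659


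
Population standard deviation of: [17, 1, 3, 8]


Mean = 29/4
  (17-29/4)²=1521/16
  (1-29/4)²=625/16
  (3-29/4)²=289/16
  (8-29/4)²=9/16
Σ(x-μ)² = 611/4
σ² = (611/4)/4 = 611/16

σ = √(611/16) ≈ 6.1796


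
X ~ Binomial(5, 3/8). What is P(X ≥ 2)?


P(X ≥ 2) = Σ P(X=i) for i=2..5
P(X=2) = 5625/16384
P(X=3) = 3375/16384
P(X=4) = 2025/32768
P(X=5) = 243/32768
Sum = 5067/8192

P(X ≥ 2) = 5067/8192 ≈ 61.85%


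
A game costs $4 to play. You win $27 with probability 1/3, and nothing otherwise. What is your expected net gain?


E[gain] = (27-4)×1/3 + (-4)×2/3
= 23/3 - 8/3 = 5

Expected net gain = $5 ≈ $5.00


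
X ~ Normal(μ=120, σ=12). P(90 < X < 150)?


z₁=(90-120)/12=-2.5, z₂=(150-120)/12=2.5
P = Φ(2.5) - Φ(-2.5) = 0.993790 - 0.006210 = 0.987580 ≈ 0.9876

P(90 < X < 150) ≈ 0.9876


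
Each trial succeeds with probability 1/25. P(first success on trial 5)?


Geometric: P(X=5) = (1-p)^(k-1)×p = (24/25)^4×1/25 = 331776/9765625

P(X=5) = 331776/9765625 ≈ 3.40%


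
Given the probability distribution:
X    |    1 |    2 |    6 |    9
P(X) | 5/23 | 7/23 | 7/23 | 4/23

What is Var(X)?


E[X] = 97/23
E[X²] = 609/23
Var(X) = E[X²] - (E[X])² = 609/23 - 9409/529 = 4598/529

Var(X) = 4598/529 ≈ 8.6919


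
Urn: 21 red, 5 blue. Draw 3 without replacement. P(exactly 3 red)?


Hypergeometric: C(21,3)×C(5,0)/C(26,3)
= 1330×1/2600 = 133/260

P(X=3) = 133/260 ≈ 51.15%


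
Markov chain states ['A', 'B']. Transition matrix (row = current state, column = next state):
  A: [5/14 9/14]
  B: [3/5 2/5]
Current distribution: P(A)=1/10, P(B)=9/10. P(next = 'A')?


P(next=A) = Σᵢ P(now=i)×P(i→A)
= 1/10×5/14 + 9/10×3/5
= 1/28 + 27/50 = 403/700

P = 403/700 ≈ 0.5757


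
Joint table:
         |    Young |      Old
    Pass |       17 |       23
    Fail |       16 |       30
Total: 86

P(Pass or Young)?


P(Pass∨Young) = P(Pass) + P(Young) - P(Pass∧Young)
= (40 + 33 - 17)/86 = 56/86 = 28/43

P = 28/43 ≈ 65.12%


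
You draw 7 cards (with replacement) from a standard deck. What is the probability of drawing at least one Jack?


P(not a Jack) = 48/52 = 12/13
P(none in 7 draws) = (12/13)^7 = 35831808/62748517
P(≥1 Jack) = 1 - 35831808/62748517 = 26916709/62748517

P = 26916709/62748517 ≈ 42.90%


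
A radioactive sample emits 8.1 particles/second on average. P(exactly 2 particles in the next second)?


Poisson(λ=8.1): P(X=2) = e^(-λ)×λ^k/k!
= e^(-8.1) × 8.1^2 / 2!
≈ 0.0003035391381 × 65.61 / 2 ≈ 0.009958

P(X=2) ≈ 0.009958 ≈ 1.00%


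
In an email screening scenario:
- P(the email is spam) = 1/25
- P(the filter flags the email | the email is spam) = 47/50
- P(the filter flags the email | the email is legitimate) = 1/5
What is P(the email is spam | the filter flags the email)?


Using Bayes' theorem:
P(A|B) = P(B|A)·P(A) / P(B)

P(the filter flags the email) = 47/50 × 1/25 + 1/5 × 24/25
= 47/1250 + 24/125 = 287/1250

P(the email is spam|the filter flags the email) = (47/1250) / (287/1250) = 47/287

P(the email is spam|the filter flags the email) = 47/287 ≈ 16.38%


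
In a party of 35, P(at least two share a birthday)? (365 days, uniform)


P(all different) = Π(365-i)/365 for i=0..34
= 0.185617
P(match) = 1 - 0.185617 = 0.814383

P ≈ 0.8144 ≈ 81.44%


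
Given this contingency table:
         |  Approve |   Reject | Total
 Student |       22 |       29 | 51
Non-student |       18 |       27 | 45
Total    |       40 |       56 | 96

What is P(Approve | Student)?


P(Approve | Student) = 22/(22+29) = 22/51

P(Approve|Student) = 22/51 ≈ 43.14%


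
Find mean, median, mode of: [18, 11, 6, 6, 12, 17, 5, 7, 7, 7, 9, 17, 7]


Sorted: [5, 6, 6, 7, 7, 7, 7, 9, 11, 12, 17, 17, 18]
Mean = 129/13
Median = 7
Freq: {18: 1, 11: 1, 6: 2, 12: 1, 17: 2, 5: 1, 7: 4, 9: 1}
Mode: [7]

Mean=129/13, Median=7, Mode=7


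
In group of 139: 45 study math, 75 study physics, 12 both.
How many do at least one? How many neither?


|A∪B| = 45+75-12 = 108
Neither = 139-108 = 31

At least one: 108; Neither: 31


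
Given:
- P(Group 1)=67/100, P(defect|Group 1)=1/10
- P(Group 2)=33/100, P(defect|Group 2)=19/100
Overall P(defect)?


P(B) = Σ P(B|Aᵢ)×P(Aᵢ)
  1/10×67/100 = 67/1000
  19/100×33/100 = 627/10000
Sum = 1297/10000

P(defect) = 1297/10000 ≈ 12.97%


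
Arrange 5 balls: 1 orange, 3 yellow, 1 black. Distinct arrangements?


5!/(1!×3!×1!) = 20

20


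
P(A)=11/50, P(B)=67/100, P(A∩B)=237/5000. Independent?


P(A)×P(B) = 737/5000
P(A∩B) = 237/5000
Not equal → NOT independent

No, not independent


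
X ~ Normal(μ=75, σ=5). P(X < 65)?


z = (65-75)/5 = -2.0
P(Z < -2.0) = 0.0228

P(X < 65) ≈ 0.0228


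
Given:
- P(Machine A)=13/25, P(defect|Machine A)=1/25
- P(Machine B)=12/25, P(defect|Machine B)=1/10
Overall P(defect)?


P(B) = Σ P(B|Aᵢ)×P(Aᵢ)
  1/25×13/25 = 13/625
  1/10×12/25 = 6/125
Sum = 43/625

P(defect) = 43/625 ≈ 6.88%


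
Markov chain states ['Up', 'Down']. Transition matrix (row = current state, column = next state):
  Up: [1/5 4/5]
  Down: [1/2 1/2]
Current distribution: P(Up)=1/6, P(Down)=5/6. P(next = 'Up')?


P(next=Up) = Σᵢ P(now=i)×P(i→Up)
= 1/6×1/5 + 5/6×1/2
= 1/30 + 5/12 = 9/20

P = 9/20 ≈ 0.4500


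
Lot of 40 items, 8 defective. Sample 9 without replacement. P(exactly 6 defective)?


Hypergeometric: C(8,6)×C(32,3)/C(40,9)
= 28×4960/273438880 = 868/1708993

P(X=6) = 868/1708993 ≈ 0.05%


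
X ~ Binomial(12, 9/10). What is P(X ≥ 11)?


P(X ≥ 11) = Σ P(X=i) for i=11..12
P(X=11) = 94143178827/250000000000
P(X=12) = 282429536481/1000000000000
Sum = 659002251789/1000000000000

P(X ≥ 11) = 659002251789/1000000000000 ≈ 65.90%


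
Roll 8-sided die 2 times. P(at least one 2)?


P(no 2)^2 = (7/8)^2 = 49/64
P(≥1) = 1 - 49/64 = 15/64

P = 15/64 ≈ 23.44%


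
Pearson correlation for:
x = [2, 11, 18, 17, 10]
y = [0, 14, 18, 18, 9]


n=5, Σx=58, Σy=59, Σxy=874, Σx²=838, Σy²=925
r = (5×874 - 58×59)/√((5×838 - 58²)(5×925 - 59²))
= 948/√(826×1144) = 948/√944944 ≈ 948/972.0823 ≈ 0.9752

r ≈ 0.9752


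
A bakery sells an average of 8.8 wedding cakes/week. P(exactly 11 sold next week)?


Poisson(λ=8.8): P(X=11) = e^(-λ)×λ^k/k!
= e^(-8.8) × 8.8^11 / 11!
≈ 0.0001507330751 × 24508085888.8 / 39916800 ≈ 0.092547

P(X=11) ≈ 0.092547 ≈ 9.25%


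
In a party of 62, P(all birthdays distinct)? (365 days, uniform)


P(all different) = Π(365-i)/365 for i=0..61
= (365/365)×(364/365)×...×(304/365)
= 0.004090

P ≈ 0.0041 ≈ 0.41%


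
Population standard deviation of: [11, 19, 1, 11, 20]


Mean = 62/5
  (11-62/5)²=49/25
  (19-62/5)²=1089/25
  (1-62/5)²=3249/25
  (11-62/5)²=49/25
  (20-62/5)²=1444/25
Σ(x-μ)² = 1176/5
σ² = (1176/5)/5 = 1176/25

σ = √(1176/25) ≈ 6.8586


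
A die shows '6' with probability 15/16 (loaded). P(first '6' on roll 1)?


Geometric: P(X=1) = (1-p)^(k-1)×p = (1/16)^0×15/16 = 15/16

P(X=1) = 15/16 ≈ 93.75%


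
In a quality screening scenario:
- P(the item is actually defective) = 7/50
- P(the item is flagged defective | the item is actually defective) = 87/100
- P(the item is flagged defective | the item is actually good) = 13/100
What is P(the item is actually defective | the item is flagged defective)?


Using Bayes' theorem:
P(A|B) = P(B|A)·P(A) / P(B)

P(the item is flagged defective) = 87/100 × 7/50 + 13/100 × 43/50
= 609/5000 + 559/5000 = 146/625

P(the item is actually defective|the item is flagged defective) = (609/5000) / (146/625) = 609/1168

P(the item is actually defective|the item is flagged defective) = 609/1168 ≈ 52.14%


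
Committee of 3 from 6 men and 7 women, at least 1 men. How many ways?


Count by #men:
  1M,2W: C(6,1)×C(7,2)=126
  2M,1W: C(6,2)×C(7,1)=105
  3M,0W: C(6,3)×C(7,0)=20
Total = 251

251


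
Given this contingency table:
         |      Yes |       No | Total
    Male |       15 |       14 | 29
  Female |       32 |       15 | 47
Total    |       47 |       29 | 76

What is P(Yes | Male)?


P(Yes | Male) = 15/(15+14) = 15/29

P(Yes|Male) = 15/29 ≈ 51.72%


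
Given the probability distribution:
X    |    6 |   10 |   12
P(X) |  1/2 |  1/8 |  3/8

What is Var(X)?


E[X] = 35/4
E[X²] = 169/2
Var(X) = E[X²] - (E[X])² = 169/2 - 1225/16 = 127/16

Var(X) = 127/16 ≈ 7.9375


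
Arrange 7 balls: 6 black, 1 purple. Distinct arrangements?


7!/(6!×1!) = 7

7


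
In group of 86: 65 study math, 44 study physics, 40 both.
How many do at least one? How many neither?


|A∪B| = 65+44-40 = 69
Neither = 86-69 = 17

At least one: 69; Neither: 17


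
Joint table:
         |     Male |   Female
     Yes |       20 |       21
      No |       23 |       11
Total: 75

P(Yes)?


P(Yes) = (20+21)/75 = 41/75

P(Yes) = 41/75 ≈ 54.67%


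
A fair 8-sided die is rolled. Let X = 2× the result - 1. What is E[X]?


E[die] = (1+8)/2 = 9/2
E[X] = 2×9/2 - 1 = 8

E[X] = 8


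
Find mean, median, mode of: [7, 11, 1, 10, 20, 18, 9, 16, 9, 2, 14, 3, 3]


Sorted: [1, 2, 3, 3, 7, 9, 9, 10, 11, 14, 16, 18, 20]
Mean = 123/13
Median = 9
Freq: {7: 1, 11: 1, 1: 1, 10: 1, 20: 1, 18: 1, 9: 2, 16: 1, 2: 1, 14: 1, 3: 2}
Mode: [3, 9]

Mean=123/13, Median=9, Mode=[3, 9]


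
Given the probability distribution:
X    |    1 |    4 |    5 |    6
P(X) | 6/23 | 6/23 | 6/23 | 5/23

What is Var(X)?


E[X] = 90/23
E[X²] = 432/23
Var(X) = E[X²] - (E[X])² = 432/23 - 8100/529 = 1836/529

Var(X) = 1836/529 ≈ 3.4707


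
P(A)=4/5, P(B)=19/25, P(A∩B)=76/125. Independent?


P(A)×P(B) = 76/125
P(A∩B) = 76/125
Equal ✓ → Independent

Yes, independent


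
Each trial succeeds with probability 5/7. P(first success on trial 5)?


Geometric: P(X=5) = (1-p)^(k-1)×p = (2/7)^4×5/7 = 80/16807

P(X=5) = 80/16807 ≈ 0.48%


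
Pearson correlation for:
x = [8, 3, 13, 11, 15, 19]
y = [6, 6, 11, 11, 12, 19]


n=6, Σx=69, Σy=65, Σxy=871, Σx²=949, Σy²=819
r = (6×871 - 69×65)/√((6×949 - 69²)(6×819 - 65²))
= 741/√(933×689) = 741/√642837 ≈ 741/801.7712 ≈ 0.9242

r ≈ 0.9242


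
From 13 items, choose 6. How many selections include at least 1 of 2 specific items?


Complement: C(13,6) - C(11,6) = 1716 - 462 = 1254

1254


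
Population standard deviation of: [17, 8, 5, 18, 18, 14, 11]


Mean = 91/7 = 13
  (17-13)²=16
  (8-13)²=25
  (5-13)²=64
  (18-13)²=25
  (18-13)²=25
  (14-13)²=1
  (11-13)²=4
Σ(x-μ)² = 160
σ² = 160/7

σ = √(160/7) ≈ 4.7809


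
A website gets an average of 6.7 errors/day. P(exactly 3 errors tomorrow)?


Poisson(λ=6.7): P(X=3) = e^(-λ)×λ^k/k!
= e^(-6.7) × 6.7^3 / 3!
≈ 0.001230911903 × 300.763 / 6 ≈ 0.061702

P(X=3) ≈ 0.061702 ≈ 6.17%


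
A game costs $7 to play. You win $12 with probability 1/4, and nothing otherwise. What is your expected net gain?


E[gain] = (12-7)×1/4 + (-7)×3/4
= 5/4 - 21/4 = -4

Expected net gain = $-4 ≈ $-4.00


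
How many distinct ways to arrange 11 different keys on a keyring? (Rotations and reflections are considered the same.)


Free circular arrangements: rotations and reflections both identified.
(n-1)!/2 = 10!/2 = 3628800/2 = 1814400

1814400


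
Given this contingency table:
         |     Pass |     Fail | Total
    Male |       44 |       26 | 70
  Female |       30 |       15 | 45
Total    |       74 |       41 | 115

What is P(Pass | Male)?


P(Pass | Male) = 44/(44+26) = 44/70 = 22/35

P(Pass|Male) = 22/35 ≈ 62.86%


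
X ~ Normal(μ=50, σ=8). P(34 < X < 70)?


z₁=(34-50)/8=-2.0, z₂=(70-50)/8=2.5
P = Φ(2.5) - Φ(-2.0) = 0.993790 - 0.022750 = 0.971040 ≈ 0.9710

P(34 < X < 70) ≈ 0.9710


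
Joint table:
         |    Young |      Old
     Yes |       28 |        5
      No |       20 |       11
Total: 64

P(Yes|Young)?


P(Yes|Young) = 28/(28+20) = 28/48 = 7/12

P = 7/12 ≈ 58.33%


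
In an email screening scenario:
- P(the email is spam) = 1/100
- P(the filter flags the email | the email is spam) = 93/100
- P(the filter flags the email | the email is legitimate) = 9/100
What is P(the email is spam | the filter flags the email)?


Using Bayes' theorem:
P(A|B) = P(B|A)·P(A) / P(B)

P(the filter flags the email) = 93/100 × 1/100 + 9/100 × 99/100
= 93/10000 + 891/10000 = 123/1250

P(the email is spam|the filter flags the email) = (93/10000) / (123/1250) = 31/328

P(the email is spam|the filter flags the email) = 31/328 ≈ 9.45%


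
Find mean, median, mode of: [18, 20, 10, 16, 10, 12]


Sorted: [10, 10, 12, 16, 18, 20]
Mean = 86/6 = 43/3
Median = 14
Freq: {18: 1, 20: 1, 10: 2, 16: 1, 12: 1}
Mode: [10]

Mean=43/3, Median=14, Mode=10


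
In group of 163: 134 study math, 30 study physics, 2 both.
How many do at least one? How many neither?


|A∪B| = 134+30-2 = 162
Neither = 163-162 = 1

At least one: 162; Neither: 1


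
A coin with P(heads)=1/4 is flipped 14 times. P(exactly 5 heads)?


Binomial: P(X=5) = C(14,5)×p^5×(1-p)^9
= 2002 × 1/1024 × 19683/262144 = 19702683/134217728

P(X=5) = 19702683/134217728 ≈ 14.68%


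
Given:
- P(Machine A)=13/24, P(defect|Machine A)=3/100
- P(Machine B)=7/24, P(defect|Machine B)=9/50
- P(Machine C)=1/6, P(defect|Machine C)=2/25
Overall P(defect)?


P(B) = Σ P(B|Aᵢ)×P(Aᵢ)
  3/100×13/24 = 13/800
  9/50×7/24 = 21/400
  2/25×1/6 = 1/75
Sum = 197/2400

P(defect) = 197/2400 ≈ 8.21%


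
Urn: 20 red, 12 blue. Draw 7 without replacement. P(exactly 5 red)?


Hypergeometric: C(20,5)×C(12,2)/C(32,7)
= 15504×66/3365856 = 3553/11687

P(X=5) = 3553/11687 ≈ 30.40%


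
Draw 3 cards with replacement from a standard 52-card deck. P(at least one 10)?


P(not a 10) = 48/52 = 12/13
P(none in 3 draws) = (12/13)^3 = 1728/2197
P(≥1 10) = 1 - 1728/2197 = 469/2197

P = 469/2197 ≈ 21.35%


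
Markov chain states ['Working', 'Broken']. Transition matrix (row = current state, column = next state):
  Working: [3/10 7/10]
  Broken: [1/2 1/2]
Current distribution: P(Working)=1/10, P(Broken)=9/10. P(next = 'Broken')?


P(next=Broken) = Σᵢ P(now=i)×P(i→Broken)
= 1/10×7/10 + 9/10×1/2
= 7/100 + 9/20 = 13/25

P = 13/25 ≈ 0.5200


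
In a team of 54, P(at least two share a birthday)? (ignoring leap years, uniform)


P(all different) = Π(365-i)/365 for i=0..53
= 0.016123
P(match) = 1 - 0.016123 = 0.983877

P ≈ 0.9839 ≈ 98.39%


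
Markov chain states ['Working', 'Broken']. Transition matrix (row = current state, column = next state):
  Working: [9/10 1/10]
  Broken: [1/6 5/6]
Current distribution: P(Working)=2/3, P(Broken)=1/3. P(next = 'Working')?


P(next=Working) = Σᵢ P(now=i)×P(i→Working)
= 2/3×9/10 + 1/3×1/6
= 3/5 + 1/18 = 59/90

P = 59/90 ≈ 0.6556


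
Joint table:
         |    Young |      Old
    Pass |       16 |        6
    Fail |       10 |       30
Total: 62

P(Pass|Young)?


P(Pass|Young) = 16/(16+10) = 16/26 = 8/13

P = 8/13 ≈ 61.54%


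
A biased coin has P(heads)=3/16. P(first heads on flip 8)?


Geometric: P(X=8) = (1-p)^(k-1)×p = (13/16)^7×3/16 = 188245551/4294967296

P(X=8) = 188245551/4294967296 ≈ 4.38%


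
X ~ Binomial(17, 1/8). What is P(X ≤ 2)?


P(X ≤ 2) = Σ P(X=i) for i=0..2
P(X=0) = 232630513987207/2251799813685248
P(X=1) = 564959819683217/2251799813685248
P(X=2) = 80708545669031/281474976710656
Sum = 90203668688917/140737488355328

P(X ≤ 2) = 90203668688917/140737488355328 ≈ 64.09%


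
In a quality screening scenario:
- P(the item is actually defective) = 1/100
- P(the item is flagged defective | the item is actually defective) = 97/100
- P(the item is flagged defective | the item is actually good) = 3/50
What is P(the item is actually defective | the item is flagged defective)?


Using Bayes' theorem:
P(A|B) = P(B|A)·P(A) / P(B)

P(the item is flagged defective) = 97/100 × 1/100 + 3/50 × 99/100
= 97/10000 + 297/5000 = 691/10000

P(the item is actually defective|the item is flagged defective) = (97/10000) / (691/10000) = 97/691

P(the item is actually defective|the item is flagged defective) = 97/691 ≈ 14.04%


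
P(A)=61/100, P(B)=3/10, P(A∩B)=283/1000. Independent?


P(A)×P(B) = 183/1000
P(A∩B) = 283/1000
Not equal → NOT independent

No, not independent


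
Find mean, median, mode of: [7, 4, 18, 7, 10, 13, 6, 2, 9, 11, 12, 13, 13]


Sorted: [2, 4, 6, 7, 7, 9, 10, 11, 12, 13, 13, 13, 18]
Mean = 125/13
Median = 10
Freq: {7: 2, 4: 1, 18: 1, 10: 1, 13: 3, 6: 1, 2: 1, 9: 1, 11: 1, 12: 1}
Mode: [13]

Mean=125/13, Median=10, Mode=13


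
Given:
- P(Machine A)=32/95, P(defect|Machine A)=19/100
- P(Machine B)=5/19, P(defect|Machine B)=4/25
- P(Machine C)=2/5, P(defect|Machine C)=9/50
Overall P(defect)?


P(B) = Σ P(B|Aᵢ)×P(Aᵢ)
  19/100×32/95 = 8/125
  4/25×5/19 = 4/95
  9/50×2/5 = 9/125
Sum = 423/2375

P(defect) = 423/2375 ≈ 17.81%


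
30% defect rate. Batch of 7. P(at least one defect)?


P(all good) = (7/10)^7 = 823543/10000000
P(≥1 defect) = 9176457/10000000

P = 9176457/10000000 ≈ 91.76%


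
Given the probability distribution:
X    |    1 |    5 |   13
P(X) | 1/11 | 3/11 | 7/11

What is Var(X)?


E[X] = 107/11
E[X²] = 1259/11
Var(X) = E[X²] - (E[X])² = 1259/11 - 11449/121 = 2400/121

Var(X) = 2400/121 ≈ 19.8347


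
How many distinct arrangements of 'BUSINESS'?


Letters: 8, freq: {'B': 1, 'U': 1, 'S': 3, 'I': 1, 'N': 1, 'E': 1}
8!/(1!×1!×3!×1!×1!×1!) = 40320/6 = 6720

6720


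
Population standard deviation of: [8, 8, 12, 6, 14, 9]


Mean = 57/6 = 19/2
  (8-19/2)²=9/4
  (8-19/2)²=9/4
  (12-19/2)²=25/4
  (6-19/2)²=49/4
  (14-19/2)²=81/4
  (9-19/2)²=1/4
Σ(x-μ)² = 87/2
σ² = (87/2)/6 = 29/4

σ = √(29/4) ≈ 2.6926


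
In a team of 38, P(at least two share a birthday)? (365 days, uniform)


P(all different) = Π(365-i)/365 for i=0..37
= 0.135932
P(match) = 1 - 0.135932 = 0.864068

P ≈ 0.8641 ≈ 86.41%


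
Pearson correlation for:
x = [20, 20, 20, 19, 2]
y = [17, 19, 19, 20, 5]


n=5, Σx=81, Σy=80, Σxy=1490, Σx²=1565, Σy²=1436
r = (5×1490 - 81×80)/√((5×1565 - 81²)(5×1436 - 80²))
= 970/√(1264×780) = 970/√985920 ≈ 970/992.9350 ≈ 0.9769

r ≈ 0.9769


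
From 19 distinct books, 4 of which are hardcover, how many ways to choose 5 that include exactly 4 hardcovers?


Choose 4 of the 4 hardcovers and 1 of the other 15 books:
C(4,4)×C(15,1) = 1×15 = 15

15


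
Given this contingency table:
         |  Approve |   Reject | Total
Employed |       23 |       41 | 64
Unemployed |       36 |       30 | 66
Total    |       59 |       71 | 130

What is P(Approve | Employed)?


P(Approve | Employed) = 23/(23+41) = 23/64

P(Approve|Employed) = 23/64 ≈ 35.94%


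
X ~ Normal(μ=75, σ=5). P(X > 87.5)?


z = (87.5-75)/5 = 2.5
P(X > 87.5) = 1 - P(Z ≤ 2.5) = 1 - 0.9938 = 0.0062

P(X > 87.5) ≈ 0.0062


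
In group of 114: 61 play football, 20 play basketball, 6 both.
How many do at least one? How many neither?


|A∪B| = 61+20-6 = 75
Neither = 114-75 = 39

At least one: 75; Neither: 39


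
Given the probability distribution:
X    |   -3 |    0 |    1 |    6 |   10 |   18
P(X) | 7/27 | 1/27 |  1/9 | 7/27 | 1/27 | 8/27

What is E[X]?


E[X] = Σ x·P(X=x)
= (-3)×(7/27) + (0)×(1/27) + (1)×(1/9) + (6)×(7/27) + (10)×(1/27) + (18)×(8/27)
= 178/27

E[X] = 178/27


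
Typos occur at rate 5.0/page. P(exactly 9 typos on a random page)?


Poisson(λ=5.0): P(X=9) = e^(-λ)×λ^k/k!
= e^(-5.0) × 5.0^9 / 9!
≈ 0.006737946999 × 1953125 / 362880 ≈ 0.036266

P(X=9) ≈ 0.036266 ≈ 3.63%


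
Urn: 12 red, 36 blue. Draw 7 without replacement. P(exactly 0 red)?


Hypergeometric: C(12,0)×C(36,7)/C(48,7)
= 1×8347680/73629072 = 5270/46483

P(X=0) = 5270/46483 ≈ 11.34%


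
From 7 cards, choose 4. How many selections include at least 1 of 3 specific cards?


Complement: C(7,4) - C(4,4) = 35 - 1 = 34

34


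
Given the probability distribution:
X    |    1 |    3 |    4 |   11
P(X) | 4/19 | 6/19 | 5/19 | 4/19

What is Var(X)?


E[X] = 86/19
E[X²] = 622/19
Var(X) = E[X²] - (E[X])² = 622/19 - 7396/361 = 4422/361

Var(X) = 4422/361 ≈ 12.2493


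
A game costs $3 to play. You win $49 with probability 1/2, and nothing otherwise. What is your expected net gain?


E[gain] = (49-3)×1/2 + (-3)×1/2
= 23 - 3/2 = 43/2

Expected net gain = $43/2 ≈ $21.50


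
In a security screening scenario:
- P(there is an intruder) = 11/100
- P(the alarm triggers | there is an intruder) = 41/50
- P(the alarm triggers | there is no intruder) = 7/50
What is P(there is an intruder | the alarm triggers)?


Using Bayes' theorem:
P(A|B) = P(B|A)·P(A) / P(B)

P(the alarm triggers) = 41/50 × 11/100 + 7/50 × 89/100
= 451/5000 + 623/5000 = 537/2500

P(there is an intruder|the alarm triggers) = (451/5000) / (537/2500) = 451/1074

P(there is an intruder|the alarm triggers) = 451/1074 ≈ 41.99%


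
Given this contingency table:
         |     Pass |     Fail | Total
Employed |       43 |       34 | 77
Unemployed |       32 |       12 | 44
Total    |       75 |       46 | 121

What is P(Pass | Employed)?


P(Pass | Employed) = 43/(43+34) = 43/77

P(Pass|Employed) = 43/77 ≈ 55.84%


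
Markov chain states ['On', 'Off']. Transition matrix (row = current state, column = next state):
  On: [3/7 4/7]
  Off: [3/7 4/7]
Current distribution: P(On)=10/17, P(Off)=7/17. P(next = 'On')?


P(next=On) = Σᵢ P(now=i)×P(i→On)
= 10/17×3/7 + 7/17×3/7
= 30/119 + 3/17 = 3/7

P = 3/7 ≈ 0.4286


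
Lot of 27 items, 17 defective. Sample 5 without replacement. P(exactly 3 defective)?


Hypergeometric: C(17,3)×C(10,2)/C(27,5)
= 680×45/80730 = 340/897

P(X=3) = 340/897 ≈ 37.90%


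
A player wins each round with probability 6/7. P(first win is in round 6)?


Geometric: P(X=6) = (1-p)^(k-1)×p = (1/7)^5×6/7 = 6/117649

P(X=6) = 6/117649 ≈ 0.01%


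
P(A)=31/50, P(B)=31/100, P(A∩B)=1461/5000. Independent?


P(A)×P(B) = 961/5000
P(A∩B) = 1461/5000
Not equal → NOT independent

No, not independent


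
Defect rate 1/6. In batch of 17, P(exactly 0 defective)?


Binomial: P(X=0) = C(17,0)×p^0×(1-p)^17
= 1 × 1 × 762939453125/16926659444736 = 762939453125/16926659444736

P(X=0) = 762939453125/16926659444736 ≈ 4.51%


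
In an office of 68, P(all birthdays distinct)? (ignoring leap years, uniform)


P(all different) = Π(365-i)/365 for i=0..67
= (365/365)×(364/365)×...×(298/365)
= 0.001274

P ≈ 0.0013 ≈ 0.13%


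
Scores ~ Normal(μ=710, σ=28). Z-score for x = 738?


z = (x - μ)/σ = (738 - 710)/28 = 1.0

z = 1.0


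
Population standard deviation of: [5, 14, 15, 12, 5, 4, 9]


Mean = 64/7
  (5-64/7)²=841/49
  (14-64/7)²=1156/49
  (15-64/7)²=1681/49
  (12-64/7)²=400/49
  (5-64/7)²=841/49
  (4-64/7)²=1296/49
  (9-64/7)²=1/49
Σ(x-μ)² = 888/7
σ² = (888/7)/7 = 888/49

σ = √(888/49) ≈ 4.2570


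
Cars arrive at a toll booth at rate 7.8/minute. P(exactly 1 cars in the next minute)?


Poisson(λ=7.8): P(X=1) = e^(-λ)×λ^k/k!
= e^(-7.8) × 7.8^1 / 1!
≈ 0.000409734979 × 7.8 / 1 ≈ 0.003196

P(X=1) ≈ 0.003196 ≈ 0.32%


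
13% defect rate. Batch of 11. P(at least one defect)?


P(all good) = (87/100)^11 = 2161283703465490489863/10000000000000000000000
P(≥1 defect) = 7838716296534509510137/10000000000000000000000

P = 7838716296534509510137/10000000000000000000000 ≈ 78.39%


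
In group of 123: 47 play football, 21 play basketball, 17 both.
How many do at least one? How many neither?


|A∪B| = 47+21-17 = 51
Neither = 123-51 = 72

At least one: 51; Neither: 72


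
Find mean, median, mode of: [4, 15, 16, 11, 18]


Sorted: [4, 11, 15, 16, 18]
Mean = 64/5
Median = 15
Freq: {4: 1, 15: 1, 16: 1, 11: 1, 18: 1}
Mode: No mode

Mean=64/5, Median=15, Mode=No mode


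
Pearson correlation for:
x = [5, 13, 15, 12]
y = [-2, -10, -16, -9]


n=4, Σx=45, Σy=-37, Σxy=-488, Σx²=563, Σy²=441
r = (4×(-488) - 45×(-37))/√((4×563 - 45²)(4×441 - (-37)²))
= -287/√(227×395) = -287/√89665 ≈ -287/299.4411 ≈ -0.9585

r ≈ -0.9585


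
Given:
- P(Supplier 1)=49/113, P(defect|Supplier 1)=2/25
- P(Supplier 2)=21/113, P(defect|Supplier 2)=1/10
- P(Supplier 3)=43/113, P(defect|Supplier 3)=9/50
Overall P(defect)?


P(B) = Σ P(B|Aᵢ)×P(Aᵢ)
  2/25×49/113 = 98/2825
  1/10×21/113 = 21/1130
  9/50×43/113 = 387/5650
Sum = 344/2825

P(defect) = 344/2825 ≈ 12.18%


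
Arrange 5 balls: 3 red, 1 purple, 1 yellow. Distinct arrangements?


5!/(3!×1!×1!) = 20

20


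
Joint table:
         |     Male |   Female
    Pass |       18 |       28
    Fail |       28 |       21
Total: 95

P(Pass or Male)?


P(Pass∨Male) = P(Pass) + P(Male) - P(Pass∧Male)
= (46 + 46 - 18)/95 = 74/95

P = 74/95 ≈ 77.89%


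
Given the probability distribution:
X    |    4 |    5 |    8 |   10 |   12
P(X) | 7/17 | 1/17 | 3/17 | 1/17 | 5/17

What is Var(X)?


E[X] = 127/17
E[X²] = 1149/17
Var(X) = E[X²] - (E[X])² = 1149/17 - 16129/289 = 3404/289

Var(X) = 3404/289 ≈ 11.7785


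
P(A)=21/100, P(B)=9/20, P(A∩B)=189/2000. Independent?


P(A)×P(B) = 189/2000
P(A∩B) = 189/2000
Equal ✓ → Independent

Yes, independent


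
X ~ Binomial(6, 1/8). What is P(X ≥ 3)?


P(X ≥ 3) = Σ P(X=i) for i=3..6
P(X=3) = 1715/65536
P(X=4) = 735/262144
P(X=5) = 21/131072
P(X=6) = 1/262144
Sum = 3819/131072

P(X ≥ 3) = 3819/131072 ≈ 2.91%
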